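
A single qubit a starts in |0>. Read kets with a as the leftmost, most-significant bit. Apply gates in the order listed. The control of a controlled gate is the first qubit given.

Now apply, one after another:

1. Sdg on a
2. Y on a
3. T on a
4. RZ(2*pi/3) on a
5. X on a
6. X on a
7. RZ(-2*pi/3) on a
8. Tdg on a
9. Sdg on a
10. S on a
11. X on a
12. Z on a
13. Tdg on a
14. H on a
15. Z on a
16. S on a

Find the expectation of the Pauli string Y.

In the final state, Y has expectation -1. Key observation: steps 3-8 multiply out to the identity, so the circuit reduces to the remaining gates.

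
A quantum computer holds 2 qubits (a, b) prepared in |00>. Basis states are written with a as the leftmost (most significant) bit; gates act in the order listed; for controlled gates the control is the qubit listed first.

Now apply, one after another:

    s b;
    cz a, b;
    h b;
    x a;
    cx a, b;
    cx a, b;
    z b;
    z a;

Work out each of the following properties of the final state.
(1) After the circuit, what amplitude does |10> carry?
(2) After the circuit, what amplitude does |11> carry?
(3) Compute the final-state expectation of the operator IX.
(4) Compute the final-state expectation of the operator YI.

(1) The amplitude on |10> is -sqrt(2)/2.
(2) The amplitude on |11> is sqrt(2)/2.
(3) The expectation value of IX is -1.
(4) The observable YI averages to 0.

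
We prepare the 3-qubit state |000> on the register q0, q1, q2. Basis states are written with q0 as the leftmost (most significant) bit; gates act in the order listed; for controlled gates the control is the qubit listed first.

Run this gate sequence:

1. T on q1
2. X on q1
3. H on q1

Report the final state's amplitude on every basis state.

The final amplitudes are sqrt(2)/2 on |000>, -sqrt(2)/2 on |010>, and 0 on every other basis state.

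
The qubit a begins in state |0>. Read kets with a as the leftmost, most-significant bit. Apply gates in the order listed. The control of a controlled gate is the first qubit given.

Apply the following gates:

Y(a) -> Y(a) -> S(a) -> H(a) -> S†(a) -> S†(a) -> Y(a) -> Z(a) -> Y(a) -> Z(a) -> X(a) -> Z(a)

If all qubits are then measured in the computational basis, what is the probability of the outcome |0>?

Outcome |0> occurs with probability 1/2.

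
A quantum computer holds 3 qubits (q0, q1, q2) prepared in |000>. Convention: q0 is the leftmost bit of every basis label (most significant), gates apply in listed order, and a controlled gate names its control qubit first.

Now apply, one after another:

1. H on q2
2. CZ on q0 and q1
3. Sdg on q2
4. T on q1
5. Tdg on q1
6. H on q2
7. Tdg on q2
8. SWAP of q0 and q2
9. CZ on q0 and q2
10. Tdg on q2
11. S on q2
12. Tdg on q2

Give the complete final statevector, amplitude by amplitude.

The resulting statevector has amplitude 1/2 - I/2 on |000>, sqrt(2)/2 on |100>, and 0 on every other basis state.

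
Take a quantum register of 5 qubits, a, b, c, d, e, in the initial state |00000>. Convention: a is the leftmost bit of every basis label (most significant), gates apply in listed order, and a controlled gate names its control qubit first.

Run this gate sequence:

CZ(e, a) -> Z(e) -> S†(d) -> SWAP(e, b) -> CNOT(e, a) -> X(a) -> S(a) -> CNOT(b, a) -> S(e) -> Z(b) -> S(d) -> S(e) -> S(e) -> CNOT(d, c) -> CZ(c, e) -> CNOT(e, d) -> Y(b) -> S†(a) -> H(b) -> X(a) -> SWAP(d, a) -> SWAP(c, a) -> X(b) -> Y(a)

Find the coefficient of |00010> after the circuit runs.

The final state's coefficient on |00010> equals 0.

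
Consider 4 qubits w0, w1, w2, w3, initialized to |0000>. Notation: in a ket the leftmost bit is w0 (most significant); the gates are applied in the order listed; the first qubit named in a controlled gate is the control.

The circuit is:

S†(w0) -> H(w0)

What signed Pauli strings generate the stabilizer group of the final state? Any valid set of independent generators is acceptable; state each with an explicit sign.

The stabilizer group can be generated by +XIII, +IZII, +IIZI, +IIIZ, among other valid generating sets.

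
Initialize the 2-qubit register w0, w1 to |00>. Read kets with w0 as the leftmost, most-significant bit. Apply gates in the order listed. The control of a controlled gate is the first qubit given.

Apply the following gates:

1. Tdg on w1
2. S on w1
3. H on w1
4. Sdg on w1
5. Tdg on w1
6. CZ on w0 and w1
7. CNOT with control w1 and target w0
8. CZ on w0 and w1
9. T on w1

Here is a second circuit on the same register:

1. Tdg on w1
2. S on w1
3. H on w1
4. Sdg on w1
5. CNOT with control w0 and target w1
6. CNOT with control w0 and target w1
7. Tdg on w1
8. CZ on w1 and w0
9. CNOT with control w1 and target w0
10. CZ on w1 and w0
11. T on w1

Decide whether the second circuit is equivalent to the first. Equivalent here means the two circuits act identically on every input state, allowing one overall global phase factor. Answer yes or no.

Yes — the two circuits implement the same unitary up to a global phase.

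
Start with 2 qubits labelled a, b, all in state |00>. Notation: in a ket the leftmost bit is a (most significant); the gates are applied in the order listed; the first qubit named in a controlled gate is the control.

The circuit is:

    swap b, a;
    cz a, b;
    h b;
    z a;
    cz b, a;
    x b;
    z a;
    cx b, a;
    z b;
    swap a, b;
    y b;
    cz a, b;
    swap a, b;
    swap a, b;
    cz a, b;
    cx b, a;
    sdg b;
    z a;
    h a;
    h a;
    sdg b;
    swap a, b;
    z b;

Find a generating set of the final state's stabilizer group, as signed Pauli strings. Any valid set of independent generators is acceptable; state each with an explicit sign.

The final state is stabilized by the group generated by -XI, -IZ; other independent generating sets are equally valid. Key observation: the block from step 12 through step 15 cancels to the identity and can be dropped.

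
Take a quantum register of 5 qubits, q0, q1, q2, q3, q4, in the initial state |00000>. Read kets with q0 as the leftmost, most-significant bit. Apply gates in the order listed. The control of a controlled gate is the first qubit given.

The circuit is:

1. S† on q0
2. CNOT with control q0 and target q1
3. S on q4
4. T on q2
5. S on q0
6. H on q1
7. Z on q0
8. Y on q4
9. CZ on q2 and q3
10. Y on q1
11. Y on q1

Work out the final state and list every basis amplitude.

The resulting statevector has amplitude sqrt(2)*I/2 on |00001>, sqrt(2)*I/2 on |01001>, and 0 on every other basis state.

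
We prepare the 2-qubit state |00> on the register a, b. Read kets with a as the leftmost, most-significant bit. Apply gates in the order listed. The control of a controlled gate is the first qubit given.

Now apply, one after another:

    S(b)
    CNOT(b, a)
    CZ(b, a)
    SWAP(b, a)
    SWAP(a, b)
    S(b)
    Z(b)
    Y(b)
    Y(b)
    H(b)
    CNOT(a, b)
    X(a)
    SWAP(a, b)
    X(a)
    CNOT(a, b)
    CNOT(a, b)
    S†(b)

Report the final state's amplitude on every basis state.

The final amplitudes are 0 on |00>, -sqrt(2)*I/2 on |01>, 0 on |10>, -sqrt(2)*I/2 on |11>.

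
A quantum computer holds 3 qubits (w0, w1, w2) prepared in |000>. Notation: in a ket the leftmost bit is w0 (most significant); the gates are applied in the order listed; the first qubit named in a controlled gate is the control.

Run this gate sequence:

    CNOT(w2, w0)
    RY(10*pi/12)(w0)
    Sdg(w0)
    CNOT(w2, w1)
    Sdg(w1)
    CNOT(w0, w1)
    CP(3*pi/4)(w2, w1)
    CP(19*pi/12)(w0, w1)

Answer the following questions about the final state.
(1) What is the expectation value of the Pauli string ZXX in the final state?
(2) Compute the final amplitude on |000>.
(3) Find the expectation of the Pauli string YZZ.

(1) In the final state, ZXX has expectation 0.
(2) |000> carries amplitude -sqrt(2)/4 + sqrt(6)/4 in the final state.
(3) In the final state, YZZ has expectation 0.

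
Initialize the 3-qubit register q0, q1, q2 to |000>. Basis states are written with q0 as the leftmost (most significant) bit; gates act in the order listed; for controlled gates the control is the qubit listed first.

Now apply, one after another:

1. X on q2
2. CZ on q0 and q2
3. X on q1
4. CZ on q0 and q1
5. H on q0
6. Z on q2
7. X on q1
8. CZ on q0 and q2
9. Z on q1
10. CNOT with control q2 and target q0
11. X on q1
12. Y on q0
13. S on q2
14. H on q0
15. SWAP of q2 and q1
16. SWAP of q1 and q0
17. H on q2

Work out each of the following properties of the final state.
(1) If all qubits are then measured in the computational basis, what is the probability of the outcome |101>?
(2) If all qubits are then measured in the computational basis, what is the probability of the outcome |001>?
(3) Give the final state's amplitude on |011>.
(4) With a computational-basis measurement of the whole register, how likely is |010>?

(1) Outcome |101> occurs with probability 1/2.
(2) The probability of measuring |001> is 0.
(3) |011> carries amplitude 0 in the final state.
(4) The probability of measuring |010> is 0.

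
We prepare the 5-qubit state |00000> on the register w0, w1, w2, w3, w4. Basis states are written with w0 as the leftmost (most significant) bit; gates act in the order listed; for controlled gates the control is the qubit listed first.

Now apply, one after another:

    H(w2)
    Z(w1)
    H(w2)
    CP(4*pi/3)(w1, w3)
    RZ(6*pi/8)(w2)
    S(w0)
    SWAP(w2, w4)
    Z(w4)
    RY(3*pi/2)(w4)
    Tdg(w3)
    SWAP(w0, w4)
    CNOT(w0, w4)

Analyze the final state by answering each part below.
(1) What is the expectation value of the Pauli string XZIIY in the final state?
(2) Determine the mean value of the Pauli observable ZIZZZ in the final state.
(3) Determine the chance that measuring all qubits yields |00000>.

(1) The expectation value of XZIIY is 0.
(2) The observable ZIZZZ averages to 1.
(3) A full measurement returns |00000> with probability 1/2.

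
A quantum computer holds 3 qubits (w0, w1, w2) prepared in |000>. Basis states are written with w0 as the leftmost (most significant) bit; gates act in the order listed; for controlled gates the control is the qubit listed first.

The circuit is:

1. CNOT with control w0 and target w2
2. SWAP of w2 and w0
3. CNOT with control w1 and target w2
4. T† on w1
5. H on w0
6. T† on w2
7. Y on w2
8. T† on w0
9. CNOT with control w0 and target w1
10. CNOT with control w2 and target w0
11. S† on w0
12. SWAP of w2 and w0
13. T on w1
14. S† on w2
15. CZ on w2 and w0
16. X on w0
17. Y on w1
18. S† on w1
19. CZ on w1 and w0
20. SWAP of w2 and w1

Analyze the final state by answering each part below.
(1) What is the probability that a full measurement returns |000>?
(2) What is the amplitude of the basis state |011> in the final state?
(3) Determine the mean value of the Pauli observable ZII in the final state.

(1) Outcome |000> occurs with probability 1/2.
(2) |011> carries amplitude sqrt(2)*I/2 in the final state.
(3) The expectation value of ZII is 1.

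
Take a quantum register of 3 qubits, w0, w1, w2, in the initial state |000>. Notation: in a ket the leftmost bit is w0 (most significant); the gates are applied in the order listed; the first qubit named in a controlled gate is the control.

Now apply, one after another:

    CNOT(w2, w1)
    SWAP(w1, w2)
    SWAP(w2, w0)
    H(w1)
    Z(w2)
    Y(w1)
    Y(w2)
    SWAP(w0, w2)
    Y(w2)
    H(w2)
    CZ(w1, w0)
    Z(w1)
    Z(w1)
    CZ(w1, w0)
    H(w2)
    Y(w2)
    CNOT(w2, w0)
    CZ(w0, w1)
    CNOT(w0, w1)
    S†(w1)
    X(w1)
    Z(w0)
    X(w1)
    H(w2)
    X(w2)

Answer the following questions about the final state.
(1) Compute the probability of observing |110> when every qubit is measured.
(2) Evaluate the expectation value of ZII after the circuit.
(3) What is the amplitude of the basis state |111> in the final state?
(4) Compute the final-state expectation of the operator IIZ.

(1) The probability of measuring |110> is 1/4. Key observation: steps 9-16 multiply out to the identity, so the circuit reduces to the remaining gates.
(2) The expectation value of ZII is -1.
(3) The amplitude on |111> is I/2.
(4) The observable IIZ averages to 0.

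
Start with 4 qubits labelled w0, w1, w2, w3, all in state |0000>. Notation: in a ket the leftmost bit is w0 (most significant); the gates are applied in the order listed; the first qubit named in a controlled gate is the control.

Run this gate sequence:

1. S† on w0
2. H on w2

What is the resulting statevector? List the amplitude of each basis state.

The final amplitudes are sqrt(2)/2 on |0000>, sqrt(2)/2 on |0010>, and 0 on every other basis state.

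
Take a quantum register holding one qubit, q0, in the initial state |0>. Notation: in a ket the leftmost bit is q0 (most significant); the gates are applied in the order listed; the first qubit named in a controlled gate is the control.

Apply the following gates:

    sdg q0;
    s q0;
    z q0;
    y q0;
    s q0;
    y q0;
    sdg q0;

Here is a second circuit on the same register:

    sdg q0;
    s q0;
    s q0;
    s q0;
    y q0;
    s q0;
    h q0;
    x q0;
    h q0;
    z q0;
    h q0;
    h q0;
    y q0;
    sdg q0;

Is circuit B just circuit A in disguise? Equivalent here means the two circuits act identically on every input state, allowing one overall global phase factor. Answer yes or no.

Yes, they are equivalent — the unitaries differ by at most a global phase.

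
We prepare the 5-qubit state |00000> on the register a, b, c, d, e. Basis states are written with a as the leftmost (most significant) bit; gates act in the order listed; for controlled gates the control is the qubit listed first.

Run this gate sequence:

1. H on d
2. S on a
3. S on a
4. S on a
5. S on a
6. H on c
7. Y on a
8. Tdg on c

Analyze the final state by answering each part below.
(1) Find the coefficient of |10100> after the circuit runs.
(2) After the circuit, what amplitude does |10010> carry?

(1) |10100> carries amplitude exp(I*pi/4)/2 in the final state. Key observation: steps 2-5 multiply out to the identity, so the circuit reduces to the remaining gates.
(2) The final state's coefficient on |10010> equals I/2.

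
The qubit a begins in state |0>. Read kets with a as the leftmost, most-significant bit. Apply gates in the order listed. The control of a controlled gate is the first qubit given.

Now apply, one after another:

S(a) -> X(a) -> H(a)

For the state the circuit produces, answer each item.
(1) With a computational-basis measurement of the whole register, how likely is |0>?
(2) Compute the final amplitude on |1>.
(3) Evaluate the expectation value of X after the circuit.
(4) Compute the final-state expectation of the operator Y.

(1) Outcome |0> occurs with probability 1/2.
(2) The amplitude on |1> is -sqrt(2)/2.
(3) The expectation value of X is -1.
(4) The observable Y averages to 0.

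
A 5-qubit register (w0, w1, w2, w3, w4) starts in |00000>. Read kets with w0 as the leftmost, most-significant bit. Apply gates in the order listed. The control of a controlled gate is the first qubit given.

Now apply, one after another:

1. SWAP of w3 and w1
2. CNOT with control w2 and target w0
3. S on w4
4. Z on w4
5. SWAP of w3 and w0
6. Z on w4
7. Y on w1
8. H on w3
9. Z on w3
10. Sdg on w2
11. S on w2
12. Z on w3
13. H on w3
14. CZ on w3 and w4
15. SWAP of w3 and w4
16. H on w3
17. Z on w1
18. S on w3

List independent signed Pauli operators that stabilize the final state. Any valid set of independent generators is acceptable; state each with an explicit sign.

One valid set of independent stabilizer generators is +IIIYI, +ZIIII, -IZIII, +IIZII, +IIIIZ (any independent generating set of the same group is equally correct). Key observation: steps 8-13 multiply out to the identity, so the circuit reduces to the remaining gates.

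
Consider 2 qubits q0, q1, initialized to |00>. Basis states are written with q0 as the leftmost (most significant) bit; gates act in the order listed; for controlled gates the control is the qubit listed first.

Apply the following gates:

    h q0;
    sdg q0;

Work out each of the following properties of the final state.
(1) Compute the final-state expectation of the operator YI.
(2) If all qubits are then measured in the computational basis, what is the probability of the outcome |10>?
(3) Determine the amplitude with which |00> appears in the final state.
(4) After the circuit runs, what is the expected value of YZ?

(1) The observable YI averages to -1.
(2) Outcome |10> occurs with probability 1/2.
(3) |00> carries amplitude sqrt(2)/2 in the final state.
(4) The observable YZ averages to -1.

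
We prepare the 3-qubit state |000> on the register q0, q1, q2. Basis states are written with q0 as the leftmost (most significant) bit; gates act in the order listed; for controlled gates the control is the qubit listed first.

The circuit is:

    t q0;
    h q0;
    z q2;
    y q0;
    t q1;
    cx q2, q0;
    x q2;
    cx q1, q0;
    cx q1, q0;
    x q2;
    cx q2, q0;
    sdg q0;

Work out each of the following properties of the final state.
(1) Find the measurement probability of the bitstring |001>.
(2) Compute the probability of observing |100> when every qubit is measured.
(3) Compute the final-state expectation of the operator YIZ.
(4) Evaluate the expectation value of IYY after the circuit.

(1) A full measurement returns |001> with probability 0. Key observation: the block from step 6 through step 11 cancels to the identity and can be dropped.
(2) A full measurement returns |100> with probability 1/2.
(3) The observable YIZ averages to 1.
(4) The expectation value of IYY is 0.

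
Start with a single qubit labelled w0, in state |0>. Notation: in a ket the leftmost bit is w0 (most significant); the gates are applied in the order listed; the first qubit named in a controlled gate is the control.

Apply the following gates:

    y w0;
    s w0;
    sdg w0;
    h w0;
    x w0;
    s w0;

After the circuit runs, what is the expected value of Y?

The observable Y averages to -1.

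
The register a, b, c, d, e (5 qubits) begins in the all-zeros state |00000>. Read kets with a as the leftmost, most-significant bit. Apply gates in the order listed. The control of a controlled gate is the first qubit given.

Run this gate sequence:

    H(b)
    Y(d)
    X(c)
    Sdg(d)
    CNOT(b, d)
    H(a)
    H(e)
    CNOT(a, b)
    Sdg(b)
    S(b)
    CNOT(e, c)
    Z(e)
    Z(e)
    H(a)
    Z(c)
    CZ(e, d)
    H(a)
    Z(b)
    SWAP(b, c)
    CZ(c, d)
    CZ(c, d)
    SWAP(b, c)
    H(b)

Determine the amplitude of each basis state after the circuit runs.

The final amplitudes are 0 on |00000>, -1/4 on |00001>, 0 on |00010>, -1/4 on |00011>, 1/4 on |00100>, 0 on |00101>, -1/4 on |00110>, 0 on |00111>, 0 on |01000>, 1/4 on |01001>, 0 on |01010>, -1/4 on |01011>, -1/4 on |01100>, 0 on |01101>, -1/4 on |01110>, 0 on |01111>, 0 on |10000>, 1/4 on |10001>, 0 on |10010>, 1/4 on |10011>, -1/4 on |10100>, 0 on |10101>, 1/4 on |10110>, 0 on |10111>, 0 on |11000>, 1/4 on |11001>, 0 on |11010>, -1/4 on |11011>, -1/4 on |11100>, 0 on |11101>, -1/4 on |11110>, 0 on |11111>. Key observation: the block from step 19 through step 22 cancels to the identity and can be dropped.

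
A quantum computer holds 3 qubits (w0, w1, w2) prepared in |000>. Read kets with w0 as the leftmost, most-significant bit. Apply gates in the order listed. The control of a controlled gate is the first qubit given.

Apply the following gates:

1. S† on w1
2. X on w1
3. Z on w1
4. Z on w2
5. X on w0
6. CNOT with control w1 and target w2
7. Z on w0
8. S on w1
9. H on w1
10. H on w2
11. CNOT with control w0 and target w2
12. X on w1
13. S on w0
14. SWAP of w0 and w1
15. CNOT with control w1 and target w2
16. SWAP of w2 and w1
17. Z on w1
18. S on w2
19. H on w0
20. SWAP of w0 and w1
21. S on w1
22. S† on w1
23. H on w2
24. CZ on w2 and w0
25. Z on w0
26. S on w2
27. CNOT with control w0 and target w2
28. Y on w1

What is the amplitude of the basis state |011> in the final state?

The amplitude on |011> is 0.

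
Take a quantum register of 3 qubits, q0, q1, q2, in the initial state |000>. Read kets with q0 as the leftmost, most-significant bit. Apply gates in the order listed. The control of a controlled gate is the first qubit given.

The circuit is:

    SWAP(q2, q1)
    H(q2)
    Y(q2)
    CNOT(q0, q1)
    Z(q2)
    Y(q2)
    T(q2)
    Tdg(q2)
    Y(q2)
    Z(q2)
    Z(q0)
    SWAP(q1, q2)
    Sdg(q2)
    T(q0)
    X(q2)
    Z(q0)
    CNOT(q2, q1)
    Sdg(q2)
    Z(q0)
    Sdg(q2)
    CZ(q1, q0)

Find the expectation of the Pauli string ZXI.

The expectation value of ZXI is -1. Key observation: steps 5-10 multiply out to the identity, so the circuit reduces to the remaining gates.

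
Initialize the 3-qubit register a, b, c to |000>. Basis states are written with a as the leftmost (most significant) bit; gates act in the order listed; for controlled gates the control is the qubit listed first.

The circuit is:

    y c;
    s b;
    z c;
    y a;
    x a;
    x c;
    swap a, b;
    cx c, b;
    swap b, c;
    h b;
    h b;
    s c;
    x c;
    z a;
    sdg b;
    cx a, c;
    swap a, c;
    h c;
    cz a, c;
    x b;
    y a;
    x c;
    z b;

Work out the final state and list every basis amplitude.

The resulting statevector has amplitude -sqrt(2)*I/2 on |010>, sqrt(2)*I/2 on |011>, and 0 on every other basis state.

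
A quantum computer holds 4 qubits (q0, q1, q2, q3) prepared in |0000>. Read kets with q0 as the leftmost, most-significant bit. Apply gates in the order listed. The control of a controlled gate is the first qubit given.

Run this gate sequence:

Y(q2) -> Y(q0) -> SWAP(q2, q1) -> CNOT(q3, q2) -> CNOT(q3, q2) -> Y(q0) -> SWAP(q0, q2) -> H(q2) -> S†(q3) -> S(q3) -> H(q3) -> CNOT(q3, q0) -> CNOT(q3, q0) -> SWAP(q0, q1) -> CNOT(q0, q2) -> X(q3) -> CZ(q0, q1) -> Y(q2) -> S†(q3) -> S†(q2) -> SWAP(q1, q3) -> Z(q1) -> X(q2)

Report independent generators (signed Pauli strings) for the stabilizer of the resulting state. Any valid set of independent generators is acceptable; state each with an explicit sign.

The stabilizer group can be generated by +IYII, -IIYI, -ZIII, +IIIZ, among other valid generating sets.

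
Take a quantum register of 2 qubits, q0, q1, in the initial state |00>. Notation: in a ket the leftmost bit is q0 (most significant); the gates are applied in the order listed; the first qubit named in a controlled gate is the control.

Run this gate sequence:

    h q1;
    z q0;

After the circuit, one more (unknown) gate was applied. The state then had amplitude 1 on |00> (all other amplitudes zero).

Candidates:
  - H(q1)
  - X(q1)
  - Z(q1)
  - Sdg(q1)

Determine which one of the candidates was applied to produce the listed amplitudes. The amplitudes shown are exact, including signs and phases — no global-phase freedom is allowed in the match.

It was H(q1) that produced the state shown.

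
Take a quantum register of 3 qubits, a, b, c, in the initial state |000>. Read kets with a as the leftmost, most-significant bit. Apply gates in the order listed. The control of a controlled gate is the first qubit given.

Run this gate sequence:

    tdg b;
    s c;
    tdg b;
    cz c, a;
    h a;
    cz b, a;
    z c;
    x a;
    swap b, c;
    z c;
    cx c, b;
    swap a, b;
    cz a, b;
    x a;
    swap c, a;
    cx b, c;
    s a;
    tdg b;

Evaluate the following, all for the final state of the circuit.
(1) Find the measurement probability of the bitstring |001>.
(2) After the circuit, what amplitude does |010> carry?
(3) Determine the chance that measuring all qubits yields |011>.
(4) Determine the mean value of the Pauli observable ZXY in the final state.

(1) A full measurement returns |001> with probability 1/2.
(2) The final state's coefficient on |010> equals -sqrt(2)*exp(3*I*pi/4)/2.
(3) Outcome |011> occurs with probability 0.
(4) In the final state, ZXY has expectation sqrt(2)/2.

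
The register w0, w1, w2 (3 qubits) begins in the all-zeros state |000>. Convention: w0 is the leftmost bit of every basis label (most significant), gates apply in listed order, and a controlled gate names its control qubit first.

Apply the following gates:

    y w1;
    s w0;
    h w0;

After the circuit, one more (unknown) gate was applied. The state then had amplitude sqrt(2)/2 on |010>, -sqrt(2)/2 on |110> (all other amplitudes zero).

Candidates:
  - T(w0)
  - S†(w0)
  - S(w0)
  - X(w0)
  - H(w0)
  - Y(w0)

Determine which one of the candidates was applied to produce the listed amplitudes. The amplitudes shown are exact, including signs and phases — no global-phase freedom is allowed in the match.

The unique candidate consistent with the amplitudes is Y(w0).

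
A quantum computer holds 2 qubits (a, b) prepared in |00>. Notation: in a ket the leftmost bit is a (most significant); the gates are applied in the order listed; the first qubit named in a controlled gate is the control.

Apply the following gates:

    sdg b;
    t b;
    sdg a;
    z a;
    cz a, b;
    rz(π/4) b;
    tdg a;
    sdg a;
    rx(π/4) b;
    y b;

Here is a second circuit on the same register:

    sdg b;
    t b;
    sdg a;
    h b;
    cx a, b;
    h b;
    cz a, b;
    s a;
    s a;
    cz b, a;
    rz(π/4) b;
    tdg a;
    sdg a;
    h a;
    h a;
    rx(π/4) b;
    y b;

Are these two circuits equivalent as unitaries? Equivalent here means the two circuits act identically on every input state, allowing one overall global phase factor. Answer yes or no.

Yes — the two circuits implement the same unitary up to a global phase.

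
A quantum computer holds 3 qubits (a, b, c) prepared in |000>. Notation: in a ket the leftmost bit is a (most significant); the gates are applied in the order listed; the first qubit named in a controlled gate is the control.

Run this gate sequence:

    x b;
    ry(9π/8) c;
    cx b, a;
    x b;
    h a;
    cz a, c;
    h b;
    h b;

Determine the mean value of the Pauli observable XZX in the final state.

The expectation value of XZX is 0. Key observation: steps 7-8 multiply out to the identity, so the circuit reduces to the remaining gates.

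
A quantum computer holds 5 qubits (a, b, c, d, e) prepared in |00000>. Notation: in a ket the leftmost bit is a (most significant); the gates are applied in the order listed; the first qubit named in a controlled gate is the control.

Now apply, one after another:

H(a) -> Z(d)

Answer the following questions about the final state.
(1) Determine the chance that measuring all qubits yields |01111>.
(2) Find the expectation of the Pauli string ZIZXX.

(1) Outcome |01111> occurs with probability 0.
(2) In the final state, ZIZXX has expectation 0.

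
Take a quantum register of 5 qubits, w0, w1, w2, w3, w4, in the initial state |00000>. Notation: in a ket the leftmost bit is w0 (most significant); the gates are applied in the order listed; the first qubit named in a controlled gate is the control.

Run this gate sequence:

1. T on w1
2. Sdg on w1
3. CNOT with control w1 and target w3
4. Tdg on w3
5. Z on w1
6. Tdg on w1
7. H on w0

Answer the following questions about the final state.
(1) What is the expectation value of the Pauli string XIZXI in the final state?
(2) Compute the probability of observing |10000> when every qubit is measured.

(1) The expectation value of XIZXI is 0.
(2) Outcome |10000> occurs with probability 1/2.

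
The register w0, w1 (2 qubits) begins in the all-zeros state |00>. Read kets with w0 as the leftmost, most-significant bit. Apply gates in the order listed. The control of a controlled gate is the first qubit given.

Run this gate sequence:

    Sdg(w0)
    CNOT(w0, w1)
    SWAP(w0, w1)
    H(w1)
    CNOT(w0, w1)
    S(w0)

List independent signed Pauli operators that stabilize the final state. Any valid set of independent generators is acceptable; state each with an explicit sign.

One valid set of independent stabilizer generators is +IX, +ZI (any independent generating set of the same group is equally correct).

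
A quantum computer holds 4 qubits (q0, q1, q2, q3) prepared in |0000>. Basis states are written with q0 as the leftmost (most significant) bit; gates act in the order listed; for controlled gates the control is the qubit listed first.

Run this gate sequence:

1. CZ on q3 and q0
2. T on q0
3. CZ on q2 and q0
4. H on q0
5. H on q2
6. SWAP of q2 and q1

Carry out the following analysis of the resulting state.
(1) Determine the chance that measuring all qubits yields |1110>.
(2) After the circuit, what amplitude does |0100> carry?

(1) Outcome |1110> occurs with probability 0.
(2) The final state's coefficient on |0100> equals 1/2.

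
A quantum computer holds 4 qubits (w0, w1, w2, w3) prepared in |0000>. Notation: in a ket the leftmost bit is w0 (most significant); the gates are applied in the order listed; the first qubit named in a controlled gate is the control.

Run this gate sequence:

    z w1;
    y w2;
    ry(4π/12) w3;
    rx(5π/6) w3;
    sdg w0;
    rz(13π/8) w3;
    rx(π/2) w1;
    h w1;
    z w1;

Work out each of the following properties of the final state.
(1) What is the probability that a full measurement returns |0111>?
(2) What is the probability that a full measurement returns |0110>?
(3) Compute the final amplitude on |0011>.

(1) The probability of measuring |0111> is sqrt(3)/16 + 1/4.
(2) The probability of measuring |0110> is 1/4 - sqrt(3)/16.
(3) The final state's coefficient on |0011> equals (2*sqrt(2) + sqrt(2)*I + sqrt(6)*I)*exp(5*I*pi/16)/8.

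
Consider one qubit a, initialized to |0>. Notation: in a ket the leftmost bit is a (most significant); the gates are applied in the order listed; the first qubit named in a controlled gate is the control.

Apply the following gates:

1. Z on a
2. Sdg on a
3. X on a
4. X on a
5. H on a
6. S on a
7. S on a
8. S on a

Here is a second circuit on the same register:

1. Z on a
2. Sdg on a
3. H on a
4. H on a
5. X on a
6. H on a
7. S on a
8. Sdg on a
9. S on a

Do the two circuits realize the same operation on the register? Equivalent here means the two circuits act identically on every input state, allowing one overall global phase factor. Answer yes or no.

Yes, they are equivalent — the unitaries differ by at most a global phase.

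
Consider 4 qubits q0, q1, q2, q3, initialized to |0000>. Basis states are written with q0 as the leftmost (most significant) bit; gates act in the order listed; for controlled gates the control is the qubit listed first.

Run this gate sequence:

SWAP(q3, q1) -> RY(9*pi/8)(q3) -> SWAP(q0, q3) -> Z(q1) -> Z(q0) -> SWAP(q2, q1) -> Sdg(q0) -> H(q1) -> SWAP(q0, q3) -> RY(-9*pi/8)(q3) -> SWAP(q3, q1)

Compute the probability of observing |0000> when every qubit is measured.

A full measurement returns |0000> with probability sqrt(2)/16 + 3/8.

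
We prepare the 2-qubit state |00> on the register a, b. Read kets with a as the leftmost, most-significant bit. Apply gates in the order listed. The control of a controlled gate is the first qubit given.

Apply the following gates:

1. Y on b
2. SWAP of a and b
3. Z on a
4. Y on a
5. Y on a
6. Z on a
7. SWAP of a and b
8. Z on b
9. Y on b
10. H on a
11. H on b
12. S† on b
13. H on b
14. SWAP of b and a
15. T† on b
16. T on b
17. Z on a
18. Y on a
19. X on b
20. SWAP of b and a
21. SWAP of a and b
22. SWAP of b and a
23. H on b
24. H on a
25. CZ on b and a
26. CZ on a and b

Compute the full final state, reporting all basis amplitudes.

The final amplitudes are -sqrt(2)*I/2 on |00>, sqrt(2)/2 on |01>, 0 on |10>, 0 on |11>. Key observation: gates 2-7 undo each other exactly, leaving only the rest of the circuit to track.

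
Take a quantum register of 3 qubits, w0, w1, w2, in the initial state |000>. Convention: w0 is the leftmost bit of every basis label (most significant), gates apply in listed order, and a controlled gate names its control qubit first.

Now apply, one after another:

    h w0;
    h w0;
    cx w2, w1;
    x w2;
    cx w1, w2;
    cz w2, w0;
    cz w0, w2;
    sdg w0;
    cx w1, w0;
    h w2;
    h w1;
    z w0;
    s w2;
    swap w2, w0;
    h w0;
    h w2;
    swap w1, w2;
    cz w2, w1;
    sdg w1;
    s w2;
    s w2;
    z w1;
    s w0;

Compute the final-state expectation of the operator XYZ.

The observable XYZ averages to -1. Key observation: steps 1-2 multiply out to the identity, so the circuit reduces to the remaining gates.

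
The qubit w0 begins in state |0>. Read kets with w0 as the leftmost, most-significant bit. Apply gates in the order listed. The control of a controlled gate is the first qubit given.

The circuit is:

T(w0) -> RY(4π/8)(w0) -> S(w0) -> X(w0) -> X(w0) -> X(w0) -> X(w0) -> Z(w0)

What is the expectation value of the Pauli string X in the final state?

The expectation value of X is 0. Key observation: gates 4-7 undo each other exactly, leaving only the rest of the circuit to track.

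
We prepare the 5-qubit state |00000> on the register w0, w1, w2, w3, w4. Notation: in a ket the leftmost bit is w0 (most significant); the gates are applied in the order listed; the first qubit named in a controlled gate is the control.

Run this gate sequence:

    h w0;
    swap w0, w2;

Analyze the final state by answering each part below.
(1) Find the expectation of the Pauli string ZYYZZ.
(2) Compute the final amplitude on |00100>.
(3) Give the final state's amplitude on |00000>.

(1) In the final state, ZYYZZ has expectation 0.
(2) |00100> carries amplitude sqrt(2)/2 in the final state.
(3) The amplitude on |00000> is sqrt(2)/2.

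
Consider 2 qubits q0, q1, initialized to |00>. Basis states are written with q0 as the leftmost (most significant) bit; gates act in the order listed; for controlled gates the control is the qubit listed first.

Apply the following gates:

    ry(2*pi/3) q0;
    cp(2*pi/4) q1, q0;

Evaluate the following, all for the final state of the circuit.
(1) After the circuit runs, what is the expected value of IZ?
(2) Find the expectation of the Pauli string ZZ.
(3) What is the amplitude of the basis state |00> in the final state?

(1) The expectation value of IZ is 1.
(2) The observable ZZ averages to -1/2.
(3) The amplitude on |00> is 1/2.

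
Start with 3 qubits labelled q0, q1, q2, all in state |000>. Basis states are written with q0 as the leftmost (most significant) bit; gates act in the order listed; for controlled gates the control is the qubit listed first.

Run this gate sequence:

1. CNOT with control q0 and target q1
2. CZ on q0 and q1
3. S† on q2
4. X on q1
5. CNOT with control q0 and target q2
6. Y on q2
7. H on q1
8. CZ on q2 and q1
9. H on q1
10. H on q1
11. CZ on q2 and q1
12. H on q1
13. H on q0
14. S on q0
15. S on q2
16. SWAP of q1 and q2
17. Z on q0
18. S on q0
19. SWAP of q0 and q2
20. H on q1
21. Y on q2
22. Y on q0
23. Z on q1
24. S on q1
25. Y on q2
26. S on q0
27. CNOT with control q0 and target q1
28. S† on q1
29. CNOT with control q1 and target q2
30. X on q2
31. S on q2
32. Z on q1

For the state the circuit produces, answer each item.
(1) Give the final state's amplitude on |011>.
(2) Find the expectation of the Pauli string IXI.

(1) |011> carries amplitude 1/2 in the final state. Key observation: the block from step 7 through step 12 cancels to the identity and can be dropped.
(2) The expectation value of IXI is -1.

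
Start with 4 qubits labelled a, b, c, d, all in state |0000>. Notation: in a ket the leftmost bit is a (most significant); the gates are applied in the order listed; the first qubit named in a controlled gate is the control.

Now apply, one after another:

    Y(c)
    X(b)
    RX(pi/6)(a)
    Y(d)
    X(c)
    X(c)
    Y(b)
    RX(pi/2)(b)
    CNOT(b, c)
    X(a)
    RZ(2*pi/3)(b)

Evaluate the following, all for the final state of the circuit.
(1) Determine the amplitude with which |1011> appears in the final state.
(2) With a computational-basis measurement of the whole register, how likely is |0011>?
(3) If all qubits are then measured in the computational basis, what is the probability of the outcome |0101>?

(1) The amplitude on |1011> is (1 + sqrt(3))*exp(I*pi/6)/4. Key observation: the block from step 5 through step 6 cancels to the identity and can be dropped.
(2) A full measurement returns |0011> with probability 1/4 - sqrt(3)/8.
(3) The probability of measuring |0101> is 1/4 - sqrt(3)/8.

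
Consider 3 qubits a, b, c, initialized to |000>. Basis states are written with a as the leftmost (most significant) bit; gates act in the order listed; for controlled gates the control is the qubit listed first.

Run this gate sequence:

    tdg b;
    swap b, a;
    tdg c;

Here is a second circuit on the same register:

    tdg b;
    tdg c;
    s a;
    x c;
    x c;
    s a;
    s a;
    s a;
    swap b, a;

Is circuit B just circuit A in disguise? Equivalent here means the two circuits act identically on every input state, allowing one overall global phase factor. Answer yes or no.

Yes: on every input state the two circuits agree up to one overall phase factor.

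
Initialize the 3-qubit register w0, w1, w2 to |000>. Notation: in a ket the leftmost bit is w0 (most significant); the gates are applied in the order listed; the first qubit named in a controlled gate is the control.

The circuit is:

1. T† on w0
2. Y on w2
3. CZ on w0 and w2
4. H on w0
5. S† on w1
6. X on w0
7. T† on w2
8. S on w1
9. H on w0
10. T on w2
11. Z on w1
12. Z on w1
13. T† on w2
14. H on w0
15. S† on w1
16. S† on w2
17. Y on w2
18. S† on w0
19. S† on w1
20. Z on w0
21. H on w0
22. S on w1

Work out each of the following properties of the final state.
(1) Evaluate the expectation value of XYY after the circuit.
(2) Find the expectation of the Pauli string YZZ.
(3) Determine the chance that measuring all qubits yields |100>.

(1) The observable XYY averages to 0.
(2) The observable YZZ averages to -1.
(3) Outcome |100> occurs with probability 1/2.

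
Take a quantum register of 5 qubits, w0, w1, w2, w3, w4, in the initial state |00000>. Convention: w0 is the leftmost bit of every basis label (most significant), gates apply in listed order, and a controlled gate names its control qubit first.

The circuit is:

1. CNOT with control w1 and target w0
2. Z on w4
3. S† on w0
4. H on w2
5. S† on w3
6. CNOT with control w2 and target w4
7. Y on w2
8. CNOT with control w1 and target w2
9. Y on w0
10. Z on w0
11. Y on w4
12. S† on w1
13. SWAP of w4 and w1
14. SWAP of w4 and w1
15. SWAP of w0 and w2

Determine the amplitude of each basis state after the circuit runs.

The resulting statevector has amplitude sqrt(2)*I/2 on |00100>, sqrt(2)*I/2 on |10101>, and 0 on every other basis state.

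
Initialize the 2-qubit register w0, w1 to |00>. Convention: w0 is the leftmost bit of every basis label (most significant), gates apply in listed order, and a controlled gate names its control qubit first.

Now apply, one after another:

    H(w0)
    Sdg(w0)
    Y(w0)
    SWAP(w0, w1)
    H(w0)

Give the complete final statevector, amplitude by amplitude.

The resulting statevector has amplitude -1/2 on |00>, I/2 on |01>, -1/2 on |10>, I/2 on |11>.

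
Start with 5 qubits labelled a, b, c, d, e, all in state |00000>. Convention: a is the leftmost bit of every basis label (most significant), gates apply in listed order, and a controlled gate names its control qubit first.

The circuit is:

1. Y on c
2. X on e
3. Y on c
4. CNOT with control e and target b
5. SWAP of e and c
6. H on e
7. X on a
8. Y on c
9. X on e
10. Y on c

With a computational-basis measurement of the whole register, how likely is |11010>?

The probability of measuring |11010> is 0.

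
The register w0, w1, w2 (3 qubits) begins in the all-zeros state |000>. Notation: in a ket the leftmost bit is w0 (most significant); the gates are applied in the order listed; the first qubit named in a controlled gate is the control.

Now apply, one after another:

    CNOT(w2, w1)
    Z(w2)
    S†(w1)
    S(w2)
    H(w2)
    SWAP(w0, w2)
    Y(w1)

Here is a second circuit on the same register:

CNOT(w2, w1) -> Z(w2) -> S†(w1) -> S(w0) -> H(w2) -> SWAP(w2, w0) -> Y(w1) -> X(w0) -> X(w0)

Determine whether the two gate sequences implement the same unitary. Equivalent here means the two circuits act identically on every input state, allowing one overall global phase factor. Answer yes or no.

No — the two circuits implement different unitaries, even allowing a global phase.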